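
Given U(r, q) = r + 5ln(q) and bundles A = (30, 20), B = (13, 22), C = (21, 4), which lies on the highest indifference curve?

Bundle A

Evaluate utility at each bundle:
U(A) = 44.979.
U(B) = 28.455.
U(C) = 27.931.
Highest utility is A, so A ≻ B ≻ C.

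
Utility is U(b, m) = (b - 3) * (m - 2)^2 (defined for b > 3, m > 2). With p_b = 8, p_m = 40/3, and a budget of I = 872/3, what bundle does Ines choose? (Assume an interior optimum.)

b* = 13, m* = 14

MU_b = (m−2)^2, MU_m = 2·(b−3)·(m−2).
MRS = (1/2)·(m−2)/(b−3).
Tangency: set MRS = p_b/p_m = 8/(40/3) = 0.6.
So (1/2)·(m − 2)/(b − 3) = 0.6, i.e. (m − 2) = 1.2·(b − 3).
Rewrite the budget in excess-of-subsistence terms: 8·(b − 3) + (40/3)·(m − 2) = 872/3 − 8·3 − (40/3)·2 = 240.
Substituting, 24·(b − 3) = 240, so b − 3 = 10 and b* = 13.
Then m − 2 = 1.2·10 = 12, so m* = 14.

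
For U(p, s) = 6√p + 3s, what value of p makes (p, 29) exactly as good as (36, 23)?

p = 9

U(36, 23) = 105.
Set U(p, 29) = 105 and solve.
With s = 29: 6√p = 105 − 3·29 = 18, so √p = 3 and p = 9.
Check: U(9, 29) = 105.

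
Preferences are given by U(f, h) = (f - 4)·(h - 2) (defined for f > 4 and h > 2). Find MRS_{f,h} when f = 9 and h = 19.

MU_f = (h−2), MU_h = (f−4).
MRS = (h−2)/(f−4).
At (9, 19): MRS = 3.4.
That is, one extra unit of f is worth 3.4 units of h at the margin.

MRS = 3.4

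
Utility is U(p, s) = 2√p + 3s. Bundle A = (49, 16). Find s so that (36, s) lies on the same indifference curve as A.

s = 50/3

U(49, 16) = 62.
Set U(36, s) = 62 and solve.
With p = 36: √36 = 6, so 3s = 62 − 2·6 = 50 and s = 50/3.
Check: U(36, 50/3) = 62.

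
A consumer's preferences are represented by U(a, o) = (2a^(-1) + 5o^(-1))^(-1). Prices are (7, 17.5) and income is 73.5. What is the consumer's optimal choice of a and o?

a* = 3, o* = 3

For CES with ρ = -1, MRS = (2/5)·(o/a)^2.
Tangency: set MRS = p_a/p_o = 7/17.5 = 0.4.
So (o/a)^2 = 1; taking the square root, o/a = 1, i.e. o = a.
Substitute into the budget 7·a + 17.5·o = 73.5: 24.5·a = 73.5, so a* = 3 and o* = 3.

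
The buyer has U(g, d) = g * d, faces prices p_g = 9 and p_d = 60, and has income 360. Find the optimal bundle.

g* = 20, d* = 3

MU_g = d and MU_d = g.
MRS = MU_g/MU_d = d/g.
Tangency: set MRS = p_g/p_d = 9/60 = 0.15.
So d/g = 0.15, i.e. d = 0.15·g.
Substitute into the budget 9·g + 60·d = 360: 18·g = 360, so g* = 20.
Then d* = 0.15·20 = 3.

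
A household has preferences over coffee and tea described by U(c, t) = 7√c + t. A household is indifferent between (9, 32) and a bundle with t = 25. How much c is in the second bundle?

U(9, 32) = 53.
Set U(c, 25) = 53 and solve.
With t = 25: 7√c = 53 − 25 = 28, so √c = 4 and c = 16.
Check: U(16, 25) = 53.

c = 16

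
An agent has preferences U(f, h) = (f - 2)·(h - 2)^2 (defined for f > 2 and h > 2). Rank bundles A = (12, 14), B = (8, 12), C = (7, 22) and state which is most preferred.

Evaluate utility at each bundle:
U(A) = 1440.
U(B) = 600.
U(C) = 2000.
Highest utility is C, so C ≻ A ≻ B.

Bundle C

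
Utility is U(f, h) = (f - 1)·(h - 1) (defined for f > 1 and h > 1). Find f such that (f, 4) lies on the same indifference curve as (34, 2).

U(34, 2) = 33.
Set U(f, 4) = 33 and solve.
With h = 4: (4 − 1) = 3, so (f − 1) = 33/3 = 11.
So f = 1 + 11 = 12.
Check: U(12, 4) = 33.

f = 12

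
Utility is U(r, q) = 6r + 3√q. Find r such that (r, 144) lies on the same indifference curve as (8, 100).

U(8, 100) = 78.
Set U(r, 144) = 78 and solve.
With q = 144: √144 = 12, so 6r = 78 − 3·12 = 42 and r = 7.
Check: U(7, 144) = 78.

r = 7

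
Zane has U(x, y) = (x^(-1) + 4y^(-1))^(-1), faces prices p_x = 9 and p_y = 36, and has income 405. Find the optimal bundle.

x* = 9, y* = 9

For CES with ρ = -1, MRS = (1/4)·(y/x)^2.
Tangency: set MRS = p_x/p_y = 9/36 = 0.25.
So (y/x)^2 = 1; taking the square root, y/x = 1, i.e. y = x.
Substitute into the budget 9·x + 36·y = 405: 45·x = 405, so x* = 9 and y* = 9.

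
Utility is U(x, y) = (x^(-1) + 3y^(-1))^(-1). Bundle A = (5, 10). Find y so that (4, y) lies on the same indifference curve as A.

y = 12

U depends on (x, y) only through S = x^(-1) + 3y^(-1), so equal utility means equal S. At (5, 10): S = 0.5.
With x = 4: 4^(-1) = 0.25, so 3y^(-1) = 0.5 − 0.25 = 0.25, i.e. y^(-1) = 1/12.
Hence y = 1/(1/12) = 12.
Check: U(4, 12) = 2.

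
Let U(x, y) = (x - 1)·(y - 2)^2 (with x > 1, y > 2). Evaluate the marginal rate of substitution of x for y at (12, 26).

MU_x = (y−2)^2, MU_y = 2·(x−1)·(y−2).
MRS = (1/2)·(y−2)/(x−1).
At (12, 26): MRS = 12/11.
That is, one extra unit of x is worth 12/11 units of y at the margin.

MRS = 12/11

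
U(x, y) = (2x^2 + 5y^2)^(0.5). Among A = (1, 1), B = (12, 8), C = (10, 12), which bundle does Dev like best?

Bundle C

Evaluate utility at each bundle:
U(A) = 2.646.
U(B) = 24.658.
U(C) = 30.332.
Highest utility is C, so C ≻ B ≻ A.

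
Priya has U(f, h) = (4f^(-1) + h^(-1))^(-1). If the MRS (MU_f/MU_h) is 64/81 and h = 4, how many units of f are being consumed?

f = 9

For CES with ρ = -1, MRS = (4/1)·(h/f)^2.
Setting (4/1)·(4/f)^2 = 64/81 gives (4/f)^2 = 16/81, so 4/f = 4/9 and f = 9.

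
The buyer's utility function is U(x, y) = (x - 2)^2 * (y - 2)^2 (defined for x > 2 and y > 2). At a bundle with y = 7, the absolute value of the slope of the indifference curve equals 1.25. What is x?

MU_x = 2·(x−2)·(y−2)^2, MU_y = 2·(x−2)^2·(y−2).
MRS = (y−2)/(x−2).
Substitute y = 7: MRS = 5/(x − 2). Setting this equal to 1.25 gives x − 2 = 5/1.25 = 4, so x = 6.

x = 6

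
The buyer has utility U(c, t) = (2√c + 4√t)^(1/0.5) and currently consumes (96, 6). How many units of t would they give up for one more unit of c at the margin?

For CES with ρ = 0.5, MRS = (2/4)·√(t/c).
At (96, 6): MRS = 0.125.
So at (96, 6) the consumer would give up 0.125 units of t for one more unit of c.

MRS = 0.125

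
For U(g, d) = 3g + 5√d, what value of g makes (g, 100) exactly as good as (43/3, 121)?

U(43/3, 121) = 98.
Set U(g, 100) = 98 and solve.
With d = 100: √100 = 10, so 3g = 98 − 5·10 = 48 and g = 16.
Check: U(16, 100) = 98.

g = 16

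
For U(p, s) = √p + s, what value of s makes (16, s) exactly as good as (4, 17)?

U(4, 17) = 19.
Set U(16, s) = 19 and solve.
With p = 16: √16 = 4, so s = 19 − 4 = 15.
Check: U(16, 15) = 19.

s = 15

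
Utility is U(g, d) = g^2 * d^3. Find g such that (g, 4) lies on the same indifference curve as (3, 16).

U(3, 16) = 36864.
Set U(g, 4) = 36864 and solve.
With d = 4: 4^3 = 64, so g^2 = 36864/64 = 576; taking the square root, g = 24.
Check: U(24, 4) = 36864.

g = 24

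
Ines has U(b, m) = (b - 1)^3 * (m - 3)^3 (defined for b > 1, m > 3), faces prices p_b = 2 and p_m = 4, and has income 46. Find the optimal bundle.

b* = 9, m* = 7

MU_b = 3·(b−1)^2·(m−3)^3, MU_m = 3·(b−1)^3·(m−3)^2.
MRS = (m−3)/(b−1).
Tangency: set MRS = p_b/p_m = 2/4 = 0.5.
So (m − 3)/(b − 1) = 0.5, i.e. (m − 3) = 0.5·(b − 1).
Rewrite the budget in excess-of-subsistence terms: 2·(b − 1) + 4·(m − 3) = 46 − 2·1 − 4·3 = 32.
Substituting, 4·(b − 1) = 32, so b − 1 = 8 and b* = 9.
Then m − 3 = 0.5·8 = 4, so m* = 7.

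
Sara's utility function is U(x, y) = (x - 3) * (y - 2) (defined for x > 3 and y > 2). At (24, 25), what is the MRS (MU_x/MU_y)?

MU_x = (y−2), MU_y = (x−3).
MRS = (y−2)/(x−3).
At (24, 25): MRS = 23/21.
That is, one extra unit of x is worth 23/21 units of y at the margin.

MRS = 23/21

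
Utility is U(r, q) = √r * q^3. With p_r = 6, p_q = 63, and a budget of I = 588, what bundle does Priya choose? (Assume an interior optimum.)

MU_r = 0.5·r^(-0.5)·q^3 and MU_q = 3·√r·q^2.
MRS = MU_r/MU_q = (1/6)·q/r.
Tangency: set MRS = p_r/p_q = 6/63 = 2/21.
So (1/6)·q/r = 2/21, i.e. q = (4/7)·r.
Substitute into the budget 6·r + 63·q = 588: 42·r = 588, so r* = 14.
Then q* = (4/7)·14 = 8.

r* = 14, q* = 8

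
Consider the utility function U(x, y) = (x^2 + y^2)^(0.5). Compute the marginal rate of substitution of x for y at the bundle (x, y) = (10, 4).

For CES with ρ = 2, MRS = (y/x)^(-1).
At (10, 4): MRS = 2.5.
That is, one extra unit of x is worth 2.5 units of y at the margin.

MRS = 2.5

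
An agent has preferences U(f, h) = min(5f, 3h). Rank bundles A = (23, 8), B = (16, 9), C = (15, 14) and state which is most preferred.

Bundle C

Evaluate utility at each bundle:
U(A) = 24.
U(B) = 27.
U(C) = 42.
Highest utility is C, so C ≻ B ≻ A.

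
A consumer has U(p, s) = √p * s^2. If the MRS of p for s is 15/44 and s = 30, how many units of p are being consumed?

MU_p = 0.5·p^(-0.5)·s^2 and MU_s = 2·√p·s.
MRS = MU_p/MU_s = (0.25)·s/p.
Substitute s = 30: MRS = 7.5/p. Setting 7.5/p = 15/44 gives p = 7.5/(15/44) = 22.

p = 22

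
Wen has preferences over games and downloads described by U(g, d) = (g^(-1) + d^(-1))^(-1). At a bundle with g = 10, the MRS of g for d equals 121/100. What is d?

d = 11

For CES with ρ = -1, MRS = (d/g)^2.
Setting (d/10)^2 = 121/100 gives d/10 = 1.1 and d = 11.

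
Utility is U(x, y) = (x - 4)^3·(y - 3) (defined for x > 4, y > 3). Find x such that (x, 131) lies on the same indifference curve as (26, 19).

U(26, 19) = 170368.
Set U(x, 131) = 170368 and solve.
With y = 131: (131 − 3) = 128, so (x − 4)^3 = 170368/128 = 1331.
Taking the cube root (with x > 4): x − 4 = 11, so x = 15.
Check: U(15, 131) = 170368.

x = 15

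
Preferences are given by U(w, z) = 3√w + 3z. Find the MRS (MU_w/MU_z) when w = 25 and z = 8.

MU_w = 3/(2√w), MU_z = 3.
MRS = 3/(2√w) ÷ 3.
At (25, 8): MRS = 0.1.
The indifference curve has slope −0.1 at this bundle.

MRS = 0.1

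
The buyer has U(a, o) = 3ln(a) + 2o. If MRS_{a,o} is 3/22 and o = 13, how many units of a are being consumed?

MU_a = 3/a, MU_o = 2.
MRS = 3/a ÷ 2.
MRS depends only on a: 1.5/a = 3/22 ⇒ a = 1.5/(3/22) = 11.

a = 11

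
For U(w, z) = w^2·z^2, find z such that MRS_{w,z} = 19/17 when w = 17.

z = 19

MU_w = 2·w·z^2 and MU_z = 2·w^2·z.
MRS = MU_w/MU_z = z/w.
Substitute w = 17: MRS = z/17. Setting z/17 = 19/17 gives z = (19/17)·17 = 19.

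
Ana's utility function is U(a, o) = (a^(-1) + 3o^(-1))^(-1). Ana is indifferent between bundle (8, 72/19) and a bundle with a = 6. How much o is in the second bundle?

o = 4

U depends on (a, o) only through S = a^(-1) + 3o^(-1), so equal utility means equal S. At (8, 72/19): S = 11/12.
With a = 6: 6^(-1) = 1/6, so 3o^(-1) = 11/12 − 1/6 = 0.75, i.e. o^(-1) = 0.25.
Hence o = 1/0.25 = 4.
Check: U(6, 4) = 1.0909.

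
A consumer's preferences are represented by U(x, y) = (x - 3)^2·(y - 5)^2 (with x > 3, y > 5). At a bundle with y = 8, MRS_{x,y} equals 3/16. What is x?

x = 19

MU_x = 2·(x−3)·(y−5)^2, MU_y = 2·(x−3)^2·(y−5).
MRS = (y−5)/(x−3).
Substitute y = 8: MRS = 3/(x − 3). Setting this equal to 3/16 gives x − 3 = 3/(3/16) = 16, so x = 19.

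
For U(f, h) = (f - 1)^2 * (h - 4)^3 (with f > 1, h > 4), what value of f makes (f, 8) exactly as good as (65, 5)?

U(65, 5) = 4096.
Set U(f, 8) = 4096 and solve.
With h = 8: (8 − 4)^3 = 64, so (f − 1)^2 = 4096/64 = 64.
Taking the square root (with f > 1): f − 1 = 8, so f = 9.
Check: U(9, 8) = 4096.

f = 9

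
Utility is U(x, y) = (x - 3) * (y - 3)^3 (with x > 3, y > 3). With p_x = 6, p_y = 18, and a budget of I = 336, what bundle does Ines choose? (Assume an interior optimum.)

x* = 14, y* = 14

MU_x = (y−3)^3, MU_y = 3·(x−3)·(y−3)^2.
MRS = (1/3)·(y−3)/(x−3).
Tangency: set MRS = p_x/p_y = 6/18 = 1/3.
So (1/3)·(y − 3)/(x − 3) = 1/3, i.e. (y − 3) = (x − 3).
Rewrite the budget in excess-of-subsistence terms: 6·(x − 3) + 18·(y − 3) = 336 − 6·3 − 18·3 = 264.
Substituting, 24·(x − 3) = 264, so x − 3 = 11 and x* = 14.
Then y − 3 = 11, so y* = 14.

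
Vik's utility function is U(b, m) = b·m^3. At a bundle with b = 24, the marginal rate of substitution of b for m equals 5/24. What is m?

MU_b = m^3 and MU_m = 3·b·m^2.
MRS = MU_b/MU_m = (1/3)·m/b.
Substitute b = 24: MRS = m/72. Setting m/72 = 5/24 gives m = (5/24)·72 = 15.

m = 15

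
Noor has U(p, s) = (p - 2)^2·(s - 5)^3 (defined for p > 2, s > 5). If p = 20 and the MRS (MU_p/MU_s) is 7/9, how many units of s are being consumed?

s = 26

MU_p = 2·(p−2)·(s−5)^3, MU_s = 3·(p−2)^2·(s−5)^2.
MRS = (2/3)·(s−5)/(p−2).
Substitute p = 20: MRS = (s − 5)/27. Setting this equal to 7/9 gives s − 5 = (7/9)·27 = 21, so s = 26.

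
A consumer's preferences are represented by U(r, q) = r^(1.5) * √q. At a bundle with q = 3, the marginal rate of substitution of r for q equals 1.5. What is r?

r = 6

MU_r = 1.5·√r·√q and MU_q = 0.5·r^(1.5)·q^(-0.5).
MRS = MU_r/MU_q = (3)·q/r.
Substitute q = 3: MRS = 9/r. Setting 9/r = 1.5 gives r = 9/1.5 = 6.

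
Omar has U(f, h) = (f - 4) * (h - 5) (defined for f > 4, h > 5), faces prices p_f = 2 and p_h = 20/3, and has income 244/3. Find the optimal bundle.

MU_f = (h−5), MU_h = (f−4).
MRS = (h−5)/(f−4).
Tangency: set MRS = p_f/p_h = 2/(20/3) = 0.3.
So (h − 5)/(f − 4) = 0.3, i.e. (h − 5) = 0.3·(f − 4).
Rewrite the budget in excess-of-subsistence terms: 2·(f − 4) + (20/3)·(h − 5) = 244/3 − 2·4 − (20/3)·5 = 40.
Substituting, 4·(f − 4) = 40, so f − 4 = 10 and f* = 14.
Then h − 5 = 0.3·10 = 3, so h* = 8.

f* = 14, h* = 8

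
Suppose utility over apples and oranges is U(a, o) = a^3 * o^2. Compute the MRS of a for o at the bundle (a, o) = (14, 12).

MRS = 9/7

MU_a = 3·a^2·o^2 and MU_o = 2·a^3·o.
MRS = MU_a/MU_o = (3/2)·o/a.
At (14, 12): MRS = 9/7.
That is, one extra unit of a is worth 9/7 units of o at the margin.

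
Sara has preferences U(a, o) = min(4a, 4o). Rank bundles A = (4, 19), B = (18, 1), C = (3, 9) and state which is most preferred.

Bundle A

Evaluate utility at each bundle:
U(A) = 16.
U(B) = 4.
U(C) = 12.
Highest utility is A, so A ≻ C ≻ B.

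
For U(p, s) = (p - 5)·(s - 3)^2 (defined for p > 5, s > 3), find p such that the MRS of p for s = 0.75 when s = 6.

MU_p = (s−3)^2, MU_s = 2·(p−5)·(s−3).
MRS = (1/2)·(s−3)/(p−5).
Substitute s = 6: MRS = 1.5/(p − 5). Setting this equal to 0.75 gives p − 5 = 1.5/0.75 = 2, so p = 7.

p = 7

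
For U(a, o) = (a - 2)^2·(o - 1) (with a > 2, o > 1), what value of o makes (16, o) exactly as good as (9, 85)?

o = 22

U(9, 85) = 4116.
Set U(16, o) = 4116 and solve.
With a = 16: (16 − 2)^2 = 196, so (o − 1) = 4116/196 = 21.
So o = 1 + 21 = 22.
Check: U(16, 22) = 4116.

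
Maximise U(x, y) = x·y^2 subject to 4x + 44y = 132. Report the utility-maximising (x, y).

x* = 11, y* = 2

MU_x = y^2 and MU_y = 2·x·y.
MRS = MU_x/MU_y = (1/2)·y/x.
Tangency: set MRS = p_x/p_y = 4/44 = 1/11.
So (1/2)·y/x = 1/11, i.e. y = (2/11)·x.
Substitute into the budget 4·x + 44·y = 132: 12·x = 132, so x* = 11.
Then y* = (2/11)·11 = 2.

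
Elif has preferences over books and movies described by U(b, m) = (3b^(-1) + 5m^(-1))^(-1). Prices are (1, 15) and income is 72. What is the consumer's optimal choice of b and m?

For CES with ρ = -1, MRS = (3/5)·(m/b)^2.
Tangency: set MRS = p_b/p_m = 1/15.
So (m/b)^2 = 1/9; taking the square root, m/b = 1/3, i.e. m = (1/3)·b.
Substitute into the budget 1·b + 15·m = 72: 6·b = 72, so b* = 12 and m* = (1/3)·12 = 4.

b* = 12, m* = 4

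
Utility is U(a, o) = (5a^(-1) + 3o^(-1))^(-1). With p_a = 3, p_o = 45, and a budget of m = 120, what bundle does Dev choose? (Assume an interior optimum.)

For CES with ρ = -1, MRS = (5/3)·(o/a)^2.
Tangency: set MRS = p_a/p_o = 3/45 = 1/15.
So (o/a)^2 = 1/25; taking the square root, o/a = 0.2, i.e. o = 0.2·a.
Substitute into the budget 3·a + 45·o = 120: 12·a = 120, so a* = 10 and o* = 0.2·10 = 2.

a* = 10, o* = 2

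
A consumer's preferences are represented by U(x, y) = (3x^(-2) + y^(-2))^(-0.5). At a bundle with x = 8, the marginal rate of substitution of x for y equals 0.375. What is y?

y = 4

For CES with ρ = -2, MRS = (3/1)·(y/x)^3.
Setting (3/1)·(y/8)^3 = 0.375 gives (y/8)^3 = 0.125, so y/8 = 0.5 and y = 4.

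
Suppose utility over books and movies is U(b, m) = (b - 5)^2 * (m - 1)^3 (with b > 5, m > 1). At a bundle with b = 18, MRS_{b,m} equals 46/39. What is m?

m = 24

MU_b = 2·(b−5)·(m−1)^3, MU_m = 3·(b−5)^2·(m−1)^2.
MRS = (2/3)·(m−1)/(b−5).
Substitute b = 18: MRS = (m − 1)/19.5. Setting this equal to 46/39 gives m − 1 = (46/39)·19.5 = 23, so m = 24.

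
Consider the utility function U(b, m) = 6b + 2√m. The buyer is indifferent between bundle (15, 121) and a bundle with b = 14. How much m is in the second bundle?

U(15, 121) = 112.
Set U(14, m) = 112 and solve.
With b = 14: 2√m = 112 − 6·14 = 28, so √m = 14 and m = 196.
Check: U(14, 196) = 112.

m = 196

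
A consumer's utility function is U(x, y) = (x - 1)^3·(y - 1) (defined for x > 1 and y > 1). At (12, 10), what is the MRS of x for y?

MRS = 27/11

MU_x = 3·(x−1)^2·(y−1), MU_y = (x−1)^3.
MRS = (3/1)·(y−1)/(x−1).
At (12, 10): MRS = 27/11.
The indifference curve has slope −27/11 at this bundle.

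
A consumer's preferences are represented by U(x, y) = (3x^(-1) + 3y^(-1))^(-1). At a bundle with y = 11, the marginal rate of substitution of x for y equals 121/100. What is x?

For CES with ρ = -1, MRS = (y/x)^2.
Setting (11/x)^2 = 121/100 gives 11/x = 1.1 and x = 10.

x = 10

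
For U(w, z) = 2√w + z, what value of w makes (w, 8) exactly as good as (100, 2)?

w = 49

U(100, 2) = 22.
Set U(w, 8) = 22 and solve.
With z = 8: 2√w = 22 − 8 = 14, so √w = 7 and w = 49.
Check: U(49, 8) = 22.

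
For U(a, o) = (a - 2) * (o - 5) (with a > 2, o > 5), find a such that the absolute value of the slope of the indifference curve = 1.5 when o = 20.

a = 12

MU_a = (o−5), MU_o = (a−2).
MRS = (o−5)/(a−2).
Substitute o = 20: MRS = 15/(a − 2). Setting this equal to 1.5 gives a − 2 = 15/1.5 = 10, so a = 12.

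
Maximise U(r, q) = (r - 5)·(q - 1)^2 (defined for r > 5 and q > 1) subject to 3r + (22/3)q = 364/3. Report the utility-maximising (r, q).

MU_r = (q−1)^2, MU_q = 2·(r−5)·(q−1).
MRS = (1/2)·(q−1)/(r−5).
Tangency: set MRS = p_r/p_q = 3/(22/3) = 9/22.
So (1/2)·(q − 1)/(r − 5) = 9/22, i.e. (q − 1) = (9/11)·(r − 5).
Rewrite the budget in excess-of-subsistence terms: 3·(r − 5) + (22/3)·(q − 1) = 364/3 − 3·5 − (22/3)·1 = 99.
Substituting, 9·(r − 5) = 99, so r − 5 = 11 and r* = 16.
Then q − 1 = (9/11)·11 = 9, so q* = 10.

r* = 16, q* = 10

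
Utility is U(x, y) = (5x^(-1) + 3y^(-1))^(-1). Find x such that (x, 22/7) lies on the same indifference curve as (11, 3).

U depends on (x, y) only through S = 5x^(-1) + 3y^(-1), so equal utility means equal S. At (11, 3): S = 16/11.
With y = 22/7: 3·(22/7)^(-1) = 21/22, so 5x^(-1) = 16/11 − 21/22 = 0.5, i.e. x^(-1) = 0.1.
Hence x = 1/0.1 = 10.
Check: U(10, 22/7) = 0.6875.

x = 10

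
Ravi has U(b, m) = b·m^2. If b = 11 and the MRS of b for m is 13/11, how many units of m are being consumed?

m = 26

MU_b = m^2 and MU_m = 2·b·m.
MRS = MU_b/MU_m = (1/2)·m/b.
Substitute b = 11: MRS = m/22. Setting m/22 = 13/11 gives m = (13/11)·22 = 26.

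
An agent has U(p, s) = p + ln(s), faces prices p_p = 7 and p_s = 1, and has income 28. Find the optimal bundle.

p* = 3, s* = 7

MU_p = 1, MU_s = 1/s.
MRS = 1 ÷ (1/s).
Tangency: set MRS = p_p/p_s = 7/1 = 7.
MRS depends only on s: s = 7 ⇒ s* = 7.
From the budget, 7·p = 28 − 1·7 = 21, so p* = 3.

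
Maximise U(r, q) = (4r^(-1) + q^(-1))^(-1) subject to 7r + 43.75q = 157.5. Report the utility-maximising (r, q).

For CES with ρ = -1, MRS = (4/1)·(q/r)^2.
Tangency: set MRS = p_r/p_q = 7/43.75 = 4/25.
So (q/r)^2 = 1/25; taking the square root, q/r = 0.2, i.e. q = 0.2·r.
Substitute into the budget 7·r + 43.75·q = 157.5: 15.75·r = 157.5, so r* = 10 and q* = 0.2·10 = 2.

r* = 10, q* = 2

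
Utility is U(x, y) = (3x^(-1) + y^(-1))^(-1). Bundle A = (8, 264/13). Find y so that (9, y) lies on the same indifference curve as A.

y = 11

U depends on (x, y) only through S = 3x^(-1) + y^(-1), so equal utility means equal S. At (8, 264/13): S = 14/33.
With x = 9: 3·9^(-1) = 1/3, so y^(-1) = 14/33 − 1/3 = 1/11.
Hence y = 1/(1/11) = 11.
Check: U(9, 11) = 2.3571.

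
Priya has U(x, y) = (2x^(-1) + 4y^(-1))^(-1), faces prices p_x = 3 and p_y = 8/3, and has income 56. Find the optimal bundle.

For CES with ρ = -1, MRS = (2/4)·(y/x)^2.
Tangency: set MRS = p_x/p_y = 3/(8/3) = 1.125.
So (y/x)^2 = 2.25; taking the square root, y/x = 1.5, i.e. y = 1.5·x.
Substitute into the budget 3·x + (8/3)·y = 56: 7·x = 56, so x* = 8 and y* = 1.5·8 = 12.

x* = 8, y* = 12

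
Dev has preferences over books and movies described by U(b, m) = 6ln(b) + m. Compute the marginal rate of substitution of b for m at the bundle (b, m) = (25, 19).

MU_b = 6/b, MU_m = 1.
MRS = 6/b ÷ 1.
At (25, 19): MRS = 6/25.
That is, one extra unit of b is worth 6/25 units of m at the margin.

MRS = 6/25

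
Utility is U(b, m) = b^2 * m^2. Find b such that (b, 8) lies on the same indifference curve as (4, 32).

b = 16

U(4, 32) = 16384.
Set U(b, 8) = 16384 and solve.
With m = 8: 8^2 = 64, so b^2 = 16384/64 = 256; taking the square root, b = 16.
Check: U(16, 8) = 16384.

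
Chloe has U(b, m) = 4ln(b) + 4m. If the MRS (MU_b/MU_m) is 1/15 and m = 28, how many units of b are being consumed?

b = 15

MU_b = 4/b, MU_m = 4.
MRS = 4/b ÷ 4.
MRS depends only on b: 1/b = 1/15 ⇒ b = 1/(1/15) = 15.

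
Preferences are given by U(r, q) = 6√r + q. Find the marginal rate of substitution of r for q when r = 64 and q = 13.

MRS = 0.375

MU_r = 6/(2√r), MU_q = 1.
MRS = 6/(2√r) ÷ 1.
At (64, 13): MRS = 0.375.
So at (64, 13) the consumer would give up 0.375 units of q for one more unit of r.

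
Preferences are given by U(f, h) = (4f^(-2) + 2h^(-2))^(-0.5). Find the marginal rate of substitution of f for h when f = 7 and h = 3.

MRS = 54/343

For CES with ρ = -2, MRS = (4/2)·(h/f)^3.
At (7, 3): MRS = 54/343.
The indifference curve has slope −54/343 at this bundle.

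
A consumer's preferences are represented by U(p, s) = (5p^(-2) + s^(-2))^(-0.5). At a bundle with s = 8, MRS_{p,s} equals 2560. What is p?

For CES with ρ = -2, MRS = (5/1)·(s/p)^3.
Setting (5/1)·(8/p)^3 = 2560 gives (8/p)^3 = 512, so 8/p = 8 and p = 1.

p = 1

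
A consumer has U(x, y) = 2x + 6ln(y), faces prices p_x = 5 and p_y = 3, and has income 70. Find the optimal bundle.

MU_x = 2, MU_y = 6/y.
MRS = 2 ÷ (6/y).
Tangency: set MRS = p_x/p_y = 5/3.
MRS depends only on y: (1/3)·y = 5/3 ⇒ y* = (5/3)/(1/3) = 5.
From the budget, 5·x = 70 − 3·5 = 55, so x* = 11.

x* = 11, y* = 5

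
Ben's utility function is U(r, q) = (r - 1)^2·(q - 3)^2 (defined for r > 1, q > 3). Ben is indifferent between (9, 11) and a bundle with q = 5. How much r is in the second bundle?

U(9, 11) = 4096.
Set U(r, 5) = 4096 and solve.
With q = 5: (5 − 3)^2 = 4, so (r − 1)^2 = 4096/4 = 1024.
Taking the square root (with r > 1): r − 1 = 32, so r = 33.
Check: U(33, 5) = 4096.

r = 33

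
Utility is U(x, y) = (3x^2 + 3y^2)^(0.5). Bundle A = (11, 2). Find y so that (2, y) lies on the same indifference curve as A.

U depends on (x, y) only through S = 3x^2 + 3y^2, so equal utility means equal S. At (11, 2): S = 375.
With x = 2: 3·2^2 = 12, so 3y^2 = 375 − 12 = 363, i.e. y^2 = 121.
Hence y = √121 = 11.
Check: U(2, 11) = 19.3649.

y = 11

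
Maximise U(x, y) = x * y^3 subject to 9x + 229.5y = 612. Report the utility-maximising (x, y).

x* = 17, y* = 2

MU_x = y^3 and MU_y = 3·x·y^2.
MRS = MU_x/MU_y = (1/3)·y/x.
Tangency: set MRS = p_x/p_y = 9/229.5 = 2/51.
So (1/3)·y/x = 2/51, i.e. y = (2/17)·x.
Substitute into the budget 9·x + 229.5·y = 612: 36·x = 612, so x* = 17.
Then y* = (2/17)·17 = 2.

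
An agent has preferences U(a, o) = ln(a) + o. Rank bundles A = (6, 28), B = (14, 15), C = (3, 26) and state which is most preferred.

Evaluate utility at each bundle:
U(A) = 29.792.
U(B) = 17.639.
U(C) = 27.099.
Highest utility is A, so A ≻ C ≻ B.

Bundle A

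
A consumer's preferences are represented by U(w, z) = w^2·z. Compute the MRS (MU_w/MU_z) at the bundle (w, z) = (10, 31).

MU_w = 2·w·z and MU_z = w^2.
MRS = MU_w/MU_z = (2/1)·z/w.
At (10, 31): MRS = 6.2.
The indifference curve has slope −6.2 at this bundle.

MRS = 6.2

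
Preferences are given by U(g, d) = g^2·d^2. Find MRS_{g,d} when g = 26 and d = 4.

MRS = 2/13

MU_g = 2·g·d^2 and MU_d = 2·g^2·d.
MRS = MU_g/MU_d = d/g.
At (26, 4): MRS = 2/13.
That is, one extra unit of g is worth 2/13 units of d at the margin.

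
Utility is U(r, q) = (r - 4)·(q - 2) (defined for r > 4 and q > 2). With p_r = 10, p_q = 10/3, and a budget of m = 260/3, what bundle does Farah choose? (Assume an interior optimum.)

r* = 6, q* = 8

MU_r = (q−2), MU_q = (r−4).
MRS = (q−2)/(r−4).
Tangency: set MRS = p_r/p_q = 10/(10/3) = 3.
So (q − 2)/(r − 4) = 3, i.e. (q − 2) = 3·(r − 4).
Rewrite the budget in excess-of-subsistence terms: 10·(r − 4) + (10/3)·(q − 2) = 260/3 − 10·4 − (10/3)·2 = 40.
Substituting, 20·(r − 4) = 40, so r − 4 = 2 and r* = 6.
Then q − 2 = 3·2 = 6, so q* = 8.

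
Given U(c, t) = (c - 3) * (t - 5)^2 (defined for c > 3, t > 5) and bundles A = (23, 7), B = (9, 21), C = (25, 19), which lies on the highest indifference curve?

Bundle C

Evaluate utility at each bundle:
U(A) = 80.
U(B) = 1536.
U(C) = 4312.
Highest utility is C, so C ≻ B ≻ A.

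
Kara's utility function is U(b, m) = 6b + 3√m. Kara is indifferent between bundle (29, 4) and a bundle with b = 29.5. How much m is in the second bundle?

U(29, 4) = 180.
Set U(29.5, m) = 180 and solve.
With b = 29.5: 3√m = 180 − 6·29.5 = 3, so √m = 1 and m = 1.
Check: U(29.5, 1) = 180.

m = 1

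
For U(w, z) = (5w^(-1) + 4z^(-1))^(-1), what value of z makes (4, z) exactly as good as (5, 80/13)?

z = 10

U depends on (w, z) only through S = 5w^(-1) + 4z^(-1), so equal utility means equal S. At (5, 80/13): S = 1.65.
With w = 4: 5·4^(-1) = 1.25, so 4z^(-1) = 1.65 − 1.25 = 0.4, i.e. z^(-1) = 0.1.
Hence z = 1/0.1 = 10.
Check: U(4, 10) = 0.6061.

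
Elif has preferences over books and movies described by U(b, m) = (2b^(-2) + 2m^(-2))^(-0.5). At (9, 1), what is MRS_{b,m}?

MRS = 1/729

For CES with ρ = -2, MRS = (m/b)^3.
At (9, 1): MRS = 1/729.
The indifference curve has slope −1/729 at this bundle.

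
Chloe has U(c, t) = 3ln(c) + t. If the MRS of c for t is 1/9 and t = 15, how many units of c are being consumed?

c = 27

MU_c = 3/c, MU_t = 1.
MRS = 3/c ÷ 1.
MRS depends only on c: 3/c = 1/9 ⇒ c = 3/(1/9) = 27.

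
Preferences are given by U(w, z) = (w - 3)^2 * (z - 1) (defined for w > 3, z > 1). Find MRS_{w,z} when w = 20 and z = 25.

MU_w = 2·(w−3)·(z−1), MU_z = (w−3)^2.
MRS = (2/1)·(z−1)/(w−3).
At (20, 25): MRS = 48/17.
So at (20, 25) the consumer would give up 48/17 units of z for one more unit of w.

MRS = 48/17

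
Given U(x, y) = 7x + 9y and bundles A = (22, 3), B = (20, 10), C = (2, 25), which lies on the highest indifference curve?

Evaluate utility at each bundle:
U(A) = 181.
U(B) = 230.
U(C) = 239.
Highest utility is C, so C ≻ B ≻ A.

Bundle C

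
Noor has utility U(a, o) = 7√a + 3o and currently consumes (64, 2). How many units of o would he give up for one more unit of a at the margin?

MU_a = 7/(2√a), MU_o = 3.
MRS = 7/(2√a) ÷ 3.
At (64, 2): MRS = 7/48.
So at (64, 2) the consumer would give up 7/48 units of o for one more unit of a.

MRS = 7/48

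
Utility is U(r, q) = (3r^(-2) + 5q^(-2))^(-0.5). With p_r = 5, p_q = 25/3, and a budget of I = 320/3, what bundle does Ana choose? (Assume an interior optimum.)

For CES with ρ = -2, MRS = (3/5)·(q/r)^3.
Tangency: set MRS = p_r/p_q = 5/(25/3) = 0.6.
So (q/r)^3 = 1; taking the cube root, q/r = 1, i.e. q = r.
Substitute into the budget 5·r + (25/3)·q = 320/3: (40/3)·r = 320/3, so r* = 8 and q* = 8.

r* = 8, q* = 8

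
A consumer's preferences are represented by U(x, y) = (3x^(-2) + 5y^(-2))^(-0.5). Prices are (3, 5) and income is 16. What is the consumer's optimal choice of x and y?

For CES with ρ = -2, MRS = (3/5)·(y/x)^3.
Tangency: set MRS = p_x/p_y = 3/5 = 0.6.
So (y/x)^3 = 1; taking the cube root, y/x = 1, i.e. y = x.
Substitute into the budget 3·x + 5·y = 16: 8·x = 16, so x* = 2 and y* = 2.

x* = 2, y* = 2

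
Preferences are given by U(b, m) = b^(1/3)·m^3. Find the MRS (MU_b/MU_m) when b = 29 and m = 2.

MRS = 2/261

MU_b = 1/3·b^(-2/3)·m^3 and MU_m = 3·b^(1/3)·m^2.
MRS = MU_b/MU_m = (1/9)·m/b.
At (29, 2): MRS = 2/261.
The indifference curve has slope −2/261 at this bundle.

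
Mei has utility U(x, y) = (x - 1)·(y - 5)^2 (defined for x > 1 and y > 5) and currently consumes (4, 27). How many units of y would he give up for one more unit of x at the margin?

MRS = 11/3

MU_x = (y−5)^2, MU_y = 2·(x−1)·(y−5).
MRS = (1/2)·(y−5)/(x−1).
At (4, 27): MRS = 11/3.
The indifference curve has slope −11/3 at this bundle.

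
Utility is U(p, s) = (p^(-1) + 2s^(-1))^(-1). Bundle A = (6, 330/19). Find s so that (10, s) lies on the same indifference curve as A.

U depends on (p, s) only through S = p^(-1) + 2s^(-1), so equal utility means equal S. At (6, 330/19): S = 31/110.
With p = 10: 10^(-1) = 0.1, so 2s^(-1) = 31/110 − 0.1 = 2/11, i.e. s^(-1) = 1/11.
Hence s = 1/(1/11) = 11.
Check: U(10, 11) = 3.5484.

s = 11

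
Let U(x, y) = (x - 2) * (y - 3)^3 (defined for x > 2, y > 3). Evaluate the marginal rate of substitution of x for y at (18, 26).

MU_x = (y−3)^3, MU_y = 3·(x−2)·(y−3)^2.
MRS = (1/3)·(y−3)/(x−2).
At (18, 26): MRS = 23/48.
That is, one extra unit of x is worth 23/48 units of y at the margin.

MRS = 23/48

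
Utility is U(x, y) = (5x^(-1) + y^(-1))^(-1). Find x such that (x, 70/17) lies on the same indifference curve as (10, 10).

U depends on (x, y) only through S = 5x^(-1) + y^(-1), so equal utility means equal S. At (10, 10): S = 0.6.
With y = 70/17: (70/17)^(-1) = 17/70, so 5x^(-1) = 0.6 − 17/70 = 5/14, i.e. x^(-1) = 1/14.
Hence x = 1/(1/14) = 14.
Check: U(14, 70/17) = 1.6667.

x = 14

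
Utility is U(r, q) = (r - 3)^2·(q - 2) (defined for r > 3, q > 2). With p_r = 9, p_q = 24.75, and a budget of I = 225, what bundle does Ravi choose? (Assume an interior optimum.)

r* = 14, q* = 4

MU_r = 2·(r−3)·(q−2), MU_q = (r−3)^2.
MRS = (2/1)·(q−2)/(r−3).
Tangency: set MRS = p_r/p_q = 9/24.75 = 4/11.
So (2/1)·(q − 2)/(r − 3) = 4/11, i.e. (q − 2) = (2/11)·(r − 3).
Rewrite the budget in excess-of-subsistence terms: 9·(r − 3) + 24.75·(q − 2) = 225 − 9·3 − 24.75·2 = 148.5.
Substituting, 13.5·(r − 3) = 148.5, so r − 3 = 11 and r* = 14.
Then q − 2 = (2/11)·11 = 2, so q* = 4.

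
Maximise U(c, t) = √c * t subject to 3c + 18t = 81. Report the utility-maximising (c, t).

MU_c = 0.5·c^(-0.5)·t and MU_t = √c.
MRS = MU_c/MU_t = (0.5)·t/c.
Tangency: set MRS = p_c/p_t = 3/18 = 1/6.
So (0.5)·t/c = 1/6, i.e. t = (1/3)·c.
Substitute into the budget 3·c + 18·t = 81: 9·c = 81, so c* = 9.
Then t* = (1/3)·9 = 3.

c* = 9, t* = 3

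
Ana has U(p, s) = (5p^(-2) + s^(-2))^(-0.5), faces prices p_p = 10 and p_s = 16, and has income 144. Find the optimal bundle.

For CES with ρ = -2, MRS = (5/1)·(s/p)^3.
Tangency: set MRS = p_p/p_s = 10/16 = 0.625.
So (s/p)^3 = 0.125; taking the cube root, s/p = 0.5, i.e. s = 0.5·p.
Substitute into the budget 10·p + 16·s = 144: 18·p = 144, so p* = 8 and s* = 0.5·8 = 4.

p* = 8, s* = 4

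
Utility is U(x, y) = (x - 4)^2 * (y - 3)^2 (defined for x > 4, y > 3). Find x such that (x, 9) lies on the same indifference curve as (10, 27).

U(10, 27) = 20736.
Set U(x, 9) = 20736 and solve.
With y = 9: (9 − 3)^2 = 36, so (x − 4)^2 = 20736/36 = 576.
Taking the square root (with x > 4): x − 4 = 24, so x = 28.
Check: U(28, 9) = 20736.

x = 28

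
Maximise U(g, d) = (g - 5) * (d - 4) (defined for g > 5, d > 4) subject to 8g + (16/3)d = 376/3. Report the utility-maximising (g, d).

MU_g = (d−4), MU_d = (g−5).
MRS = (d−4)/(g−5).
Tangency: set MRS = p_g/p_d = 8/(16/3) = 1.5.
So (d − 4)/(g − 5) = 1.5, i.e. (d − 4) = 1.5·(g − 5).
Rewrite the budget in excess-of-subsistence terms: 8·(g − 5) + (16/3)·(d − 4) = 376/3 − 8·5 − (16/3)·4 = 64.
Substituting, 16·(g − 5) = 64, so g − 5 = 4 and g* = 9.
Then d − 4 = 1.5·4 = 6, so d* = 10.

g* = 9, d* = 10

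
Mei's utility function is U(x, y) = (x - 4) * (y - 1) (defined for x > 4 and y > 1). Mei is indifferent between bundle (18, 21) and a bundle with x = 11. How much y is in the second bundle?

y = 41

U(18, 21) = 280.
Set U(11, y) = 280 and solve.
With x = 11: (11 − 4) = 7, so (y − 1) = 280/7 = 40.
So y = 1 + 40 = 41.
Check: U(11, 41) = 280.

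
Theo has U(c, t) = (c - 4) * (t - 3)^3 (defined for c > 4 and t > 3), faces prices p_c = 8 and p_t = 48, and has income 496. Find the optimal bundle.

c* = 14, t* = 8

MU_c = (t−3)^3, MU_t = 3·(c−4)·(t−3)^2.
MRS = (1/3)·(t−3)/(c−4).
Tangency: set MRS = p_c/p_t = 8/48 = 1/6.
So (1/3)·(t − 3)/(c − 4) = 1/6, i.e. (t − 3) = 0.5·(c − 4).
Rewrite the budget in excess-of-subsistence terms: 8·(c − 4) + 48·(t − 3) = 496 − 8·4 − 48·3 = 320.
Substituting, 32·(c − 4) = 320, so c − 4 = 10 and c* = 14.
Then t − 3 = 0.5·10 = 5, so t* = 8.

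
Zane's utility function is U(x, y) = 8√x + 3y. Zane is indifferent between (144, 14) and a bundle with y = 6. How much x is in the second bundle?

U(144, 14) = 138.
Set U(x, 6) = 138 and solve.
With y = 6: 8√x = 138 − 3·6 = 120, so √x = 15 and x = 225.
Check: U(225, 6) = 138.

x = 225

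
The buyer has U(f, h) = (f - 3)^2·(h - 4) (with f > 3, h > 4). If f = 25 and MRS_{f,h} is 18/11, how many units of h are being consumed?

MU_f = 2·(f−3)·(h−4), MU_h = (f−3)^2.
MRS = (2/1)·(h−4)/(f−3).
Substitute f = 25: MRS = (h − 4)/11. Setting this equal to 18/11 gives h − 4 = (18/11)·11 = 18, so h = 22.

h = 22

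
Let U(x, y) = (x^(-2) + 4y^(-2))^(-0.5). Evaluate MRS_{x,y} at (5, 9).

For CES with ρ = -2, MRS = (1/4)·(y/x)^3.
At (5, 9): MRS = 729/500.
That is, one extra unit of x is worth 729/500 units of y at the margin.

MRS = 729/500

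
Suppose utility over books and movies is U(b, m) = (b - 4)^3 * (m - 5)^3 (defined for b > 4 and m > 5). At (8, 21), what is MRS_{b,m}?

MRS = 4

MU_b = 3·(b−4)^2·(m−5)^3, MU_m = 3·(b−4)^3·(m−5)^2.
MRS = (m−5)/(b−4).
At (8, 21): MRS = 4.
The indifference curve has slope −4 at this bundle.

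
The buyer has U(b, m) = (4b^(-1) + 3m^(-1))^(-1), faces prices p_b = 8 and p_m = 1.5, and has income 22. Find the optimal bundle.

b* = 2, m* = 4

For CES with ρ = -1, MRS = (4/3)·(m/b)^2.
Tangency: set MRS = p_b/p_m = 8/1.5 = 16/3.
So (m/b)^2 = 4; taking the square root, m/b = 2, i.e. m = 2·b.
Substitute into the budget 8·b + 1.5·m = 22: 11·b = 22, so b* = 2 and m* = 2·2 = 4.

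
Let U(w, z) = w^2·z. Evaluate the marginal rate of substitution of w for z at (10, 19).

MRS = 3.8

MU_w = 2·w·z and MU_z = w^2.
MRS = MU_w/MU_z = (2/1)·z/w.
At (10, 19): MRS = 3.8.
The indifference curve has slope −3.8 at this bundle.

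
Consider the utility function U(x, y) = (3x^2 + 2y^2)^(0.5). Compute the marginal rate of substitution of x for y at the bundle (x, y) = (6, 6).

For CES with ρ = 2, MRS = (3/2)·(y/x)^(-1).
At (6, 6): MRS = 1.5.
That is, one extra unit of x is worth 1.5 units of y at the margin.

MRS = 1.5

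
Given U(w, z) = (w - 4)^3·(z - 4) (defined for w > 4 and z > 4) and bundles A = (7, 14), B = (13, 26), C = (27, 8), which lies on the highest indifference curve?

Evaluate utility at each bundle:
U(A) = 270.
U(B) = 16038.
U(C) = 48668.
Highest utility is C, so C ≻ B ≻ A.

Bundle C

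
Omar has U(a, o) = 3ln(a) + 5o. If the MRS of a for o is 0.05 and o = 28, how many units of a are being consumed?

a = 12

MU_a = 3/a, MU_o = 5.
MRS = 3/a ÷ 5.
MRS depends only on a: 0.6/a = 0.05 ⇒ a = 0.6/0.05 = 12.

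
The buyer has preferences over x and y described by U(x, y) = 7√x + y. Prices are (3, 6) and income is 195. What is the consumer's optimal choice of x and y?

MU_x = 7/(2√x), MU_y = 1.
MRS = 7/(2√x) ÷ 1.
Tangency: set MRS = p_x/p_y = 3/6 = 0.5.
MRS depends only on x: 3.5/√x = 0.5 ⇒ √x = 3.5/0.5 = 7 ⇒ x* = 49.
From the budget, 6·y = 195 − 3·49 = 48, so y* = 8.

x* = 49, y* = 8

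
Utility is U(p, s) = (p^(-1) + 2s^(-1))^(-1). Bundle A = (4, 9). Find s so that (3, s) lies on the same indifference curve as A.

U depends on (p, s) only through S = p^(-1) + 2s^(-1), so equal utility means equal S. At (4, 9): S = 17/36.
With p = 3: 3^(-1) = 1/3, so 2s^(-1) = 17/36 − 1/3 = 5/36, i.e. s^(-1) = 5/72.
Hence s = 1/(5/72) = 14.4.
Check: U(3, 14.4) = 2.1176.

s = 14.4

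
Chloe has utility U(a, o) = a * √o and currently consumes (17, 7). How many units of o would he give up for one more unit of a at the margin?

MRS = 14/17

MU_a = √o and MU_o = 0.5·a·o^(-0.5).
MRS = MU_a/MU_o = (2)·o/a.
At (17, 7): MRS = 14/17.
So at (17, 7) the consumer would give up 14/17 units of o for one more unit of a.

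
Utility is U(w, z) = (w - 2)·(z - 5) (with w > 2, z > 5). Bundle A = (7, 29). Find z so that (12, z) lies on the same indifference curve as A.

z = 17

U(7, 29) = 120.
Set U(12, z) = 120 and solve.
With w = 12: (12 − 2) = 10, so (z − 5) = 120/10 = 12.
So z = 5 + 12 = 17.
Check: U(12, 17) = 120.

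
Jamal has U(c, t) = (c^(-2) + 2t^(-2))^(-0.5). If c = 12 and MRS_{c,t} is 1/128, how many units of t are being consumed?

For CES with ρ = -2, MRS = (1/2)·(t/c)^3.
Setting (1/2)·(t/12)^3 = 1/128 gives (t/12)^3 = 1/64, so t/12 = 0.25 and t = 3.

t = 3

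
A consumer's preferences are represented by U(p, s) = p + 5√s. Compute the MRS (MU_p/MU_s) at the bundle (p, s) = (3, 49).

MU_p = 1, MU_s = 5/(2√s).
MRS = 1 ÷ (5/(2√s)).
At (3, 49): MRS = 2.8.
The indifference curve has slope −2.8 at this bundle.

MRS = 2.8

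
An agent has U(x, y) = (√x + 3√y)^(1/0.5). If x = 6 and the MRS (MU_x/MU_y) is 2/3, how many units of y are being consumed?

For CES with ρ = 0.5, MRS = (1/3)·√(y/x).
Setting (1/3)·√(y/6) = 2/3 gives √(y/6) = 2, so y/6 = 4 and y = 24.

y = 24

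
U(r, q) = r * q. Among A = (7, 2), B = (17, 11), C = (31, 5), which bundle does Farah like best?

Bundle B

Evaluate utility at each bundle:
U(A) = 14.
U(B) = 187.
U(C) = 155.
Highest utility is B, so B ≻ C ≻ A.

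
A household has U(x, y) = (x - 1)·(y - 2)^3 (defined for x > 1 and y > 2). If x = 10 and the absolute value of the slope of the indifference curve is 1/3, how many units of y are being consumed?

y = 11

MU_x = (y−2)^3, MU_y = 3·(x−1)·(y−2)^2.
MRS = (1/3)·(y−2)/(x−1).
Substitute x = 10: MRS = (y − 2)/27. Setting this equal to 1/3 gives y − 2 = (1/3)·27 = 9, so y = 11.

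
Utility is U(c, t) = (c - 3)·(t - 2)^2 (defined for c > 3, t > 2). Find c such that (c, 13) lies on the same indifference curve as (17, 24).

U(17, 24) = 6776.
Set U(c, 13) = 6776 and solve.
With t = 13: (13 − 2)^2 = 121, so (c − 3) = 6776/121 = 56.
So c = 3 + 56 = 59.
Check: U(59, 13) = 6776.

c = 59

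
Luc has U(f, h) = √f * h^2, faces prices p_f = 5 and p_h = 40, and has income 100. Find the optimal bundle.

MU_f = 0.5·f^(-0.5)·h^2 and MU_h = 2·√f·h.
MRS = MU_f/MU_h = (0.25)·h/f.
Tangency: set MRS = p_f/p_h = 5/40 = 0.125.
So (0.25)·h/f = 0.125, i.e. h = 0.5·f.
Substitute into the budget 5·f + 40·h = 100: 25·f = 100, so f* = 4.
Then h* = 0.5·4 = 2.

f* = 4, h* = 2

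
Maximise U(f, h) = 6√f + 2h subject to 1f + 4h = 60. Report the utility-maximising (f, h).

f* = 36, h* = 6

MU_f = 6/(2√f), MU_h = 2.
MRS = 6/(2√f) ÷ 2.
Tangency: set MRS = p_f/p_h = 1/4 = 0.25.
MRS depends only on f: 1.5/√f = 0.25 ⇒ √f = 1.5/0.25 = 6 ⇒ f* = 36.
From the budget, 4·h = 60 − 1·36 = 24, so h* = 6.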